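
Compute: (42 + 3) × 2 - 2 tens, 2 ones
Convert 2 tens, 2 ones (place-value notation) → 2×10 + 2 = 22 (decimal)
Expression in decimal: (42 + 3) × 2 - 22
Parentheses first: 42 + 3 = 45
Multiply: 45 × 2 = 90
Subtract: 90 - 22 = 68
68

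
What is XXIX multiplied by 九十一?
Convert XXIX (Roman numeral) → 10 + 10 + 9 = 29 (decimal)
Convert 九十一 (Chinese numeral) → 9×10 + 1 = 91 (decimal)
Compute 29 × 91 = 2639
2639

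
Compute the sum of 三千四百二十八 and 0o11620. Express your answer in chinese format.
Convert 三千四百二十八 (Chinese numeral) → 3×1000 + 4×100 + 2×10 + 8 = 3428 (decimal)
Convert 0o11620 (octal) → 1×4096 + 1×512 + 6×64 + 2×8 = 5008 (decimal)
Compute 3428 + 5008 = 8436
Convert 8436 (decimal) → 8436 = 8×1000 + 4×100 + 3×10 + 6 → 八千四百三十六 (Chinese numeral)
八千四百三十六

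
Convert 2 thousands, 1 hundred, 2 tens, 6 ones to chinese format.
Convert 2 thousands, 1 hundred, 2 tens, 6 ones (place-value notation) → 2×1000 + 1×100 + 2×10 + 6 = 2126 (decimal)
Convert 2126 (decimal) → 2126 = 2×1000 + 1×100 + 2×10 + 6 → 二千一百二十六 (Chinese numeral)
二千一百二十六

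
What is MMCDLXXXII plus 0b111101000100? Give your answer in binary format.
Convert MMCDLXXXII (Roman numeral) → 1000 + 1000 + 400 + 50 + 10 + 10 + 10 + 1 + 1 = 2482 (decimal)
Convert 0b111101000100 (binary) → 2048 + 1024 + 512 + 256 + 64 + 4 = 3908 (decimal)
Compute 2482 + 3908 = 6390
Convert 6390 (decimal) → 6390 = 4096 + 2048 + 128 + 64 + 32 + 16 + 4 + 2 → 0b1100011110110 (binary)
0b1100011110110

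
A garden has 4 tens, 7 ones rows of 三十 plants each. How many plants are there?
Convert 三十 (Chinese numeral) → 3×10 = 30 (decimal)
Convert 4 tens, 7 ones (place-value notation) → 4×10 + 7 = 47 (decimal)
Compute 30 × 47 = 1410
1410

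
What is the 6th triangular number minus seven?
The 6th triangular number = 6×7/2 = 21
Convert seven (English words) → 7 (decimal)
Compute 21 - 7 = 14
14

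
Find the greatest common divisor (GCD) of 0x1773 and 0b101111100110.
Convert 0x1773 (hexadecimal) → 1×4096 + 7×256 + 7×16 + 3 = 6003 (decimal)
Convert 0b101111100110 (binary) → 2048 + 512 + 256 + 128 + 64 + 32 + 4 + 2 = 3046 (decimal)
Compute gcd(6003, 3046) = 1
1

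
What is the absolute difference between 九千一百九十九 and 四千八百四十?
Convert 九千一百九十九 (Chinese numeral) → 9×1000 + 1×100 + 9×10 + 9 = 9199 (decimal)
Convert 四千八百四十 (Chinese numeral) → 4×1000 + 8×100 + 4×10 = 4840 (decimal)
Compute |9199 - 4840| = 4359
4359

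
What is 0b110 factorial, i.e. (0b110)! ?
Convert 0b110 (binary) → 4 + 2 = 6 (decimal)
Compute 6! = 720
720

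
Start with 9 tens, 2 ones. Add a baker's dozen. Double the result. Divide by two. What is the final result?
Convert 9 tens, 2 ones (place-value notation) → 9×10 + 2 = 92 (decimal)
Start: 92
Convert a baker's dozen (colloquial) → 13 (decimal)
92 + 13 = 105
105 × 2 = 210
Convert two (English words) → 2 (decimal)
210 ÷ 2 = 105
105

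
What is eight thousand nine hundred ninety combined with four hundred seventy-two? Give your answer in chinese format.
Convert eight thousand nine hundred ninety (English words) → 8×1000 + 9×100 + 90 = 8990 (decimal)
Convert four hundred seventy-two (English words) → 4×100 + 72 = 472 (decimal)
Compute 8990 + 472 = 9462
Convert 9462 (decimal) → 9462 = 9×1000 + 4×100 + 6×10 + 2 → 九千四百六十二 (Chinese numeral)
九千四百六十二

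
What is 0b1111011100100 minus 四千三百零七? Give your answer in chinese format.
Convert 0b1111011100100 (binary) → 4096 + 2048 + 1024 + 512 + 128 + 64 + 32 + 4 = 7908 (decimal)
Convert 四千三百零七 (Chinese numeral) → 4×1000 + 3×100 + 7 = 4307 (decimal)
Compute 7908 - 4307 = 3601
Convert 3601 (decimal) → 3601 = 3×1000 + 6×100 + 1 → 三千六百零一 (Chinese numeral)
三千六百零一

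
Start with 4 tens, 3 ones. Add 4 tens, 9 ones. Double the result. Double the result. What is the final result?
Convert 4 tens, 3 ones (place-value notation) → 4×10 + 3 = 43 (decimal)
Start: 43
Convert 4 tens, 9 ones (place-value notation) → 4×10 + 9 = 49 (decimal)
43 + 49 = 92
92 × 2 = 184
184 × 2 = 368
368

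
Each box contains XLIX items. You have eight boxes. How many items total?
Convert XLIX (Roman numeral) → 40 + 9 = 49 (decimal)
Convert eight (English words) → 8 (decimal)
Compute 49 × 8 = 392
392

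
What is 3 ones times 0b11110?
Convert 3 ones (place-value notation) → 3 (decimal)
Convert 0b11110 (binary) → 16 + 8 + 4 + 2 = 30 (decimal)
Compute 3 × 30 = 90
90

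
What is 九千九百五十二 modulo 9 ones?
Convert 九千九百五十二 (Chinese numeral) → 9×1000 + 9×100 + 5×10 + 2 = 9952 (decimal)
Convert 9 ones (place-value notation) → 9 (decimal)
Compute 9952 mod 9 = 7
7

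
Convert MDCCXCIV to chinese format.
Convert MDCCXCIV (Roman numeral) → 1000 + 500 + 100 + 100 + 90 + 4 = 1794 (decimal)
Convert 1794 (decimal) → 1794 = 1×1000 + 7×100 + 9×10 + 4 → 一千七百九十四 (Chinese numeral)
一千七百九十四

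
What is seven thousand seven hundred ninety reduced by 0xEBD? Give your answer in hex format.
Convert seven thousand seven hundred ninety (English words) → 7×1000 + 7×100 + 90 = 7790 (decimal)
Convert 0xEBD (hexadecimal) → 14×256 + 11×16 + 13 = 3773 (decimal)
Compute 7790 - 3773 = 4017
Convert 4017 (decimal) → 4017 = 15×256 + 11×16 + 1 → 0xFB1 (hexadecimal)
0xFB1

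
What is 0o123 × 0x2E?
Convert 0o123 (octal) → 1×64 + 2×8 + 3 = 83 (decimal)
Convert 0x2E (hexadecimal) → 2×16 + 14 = 46 (decimal)
Compute 83 × 46 = 3818
3818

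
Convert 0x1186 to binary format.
Convert 0x1186 (hexadecimal) → 1×4096 + 1×256 + 8×16 + 6 = 4486 (decimal)
Convert 4486 (decimal) → 4486 = 4096 + 256 + 128 + 4 + 2 → 0b1000110000110 (binary)
0b1000110000110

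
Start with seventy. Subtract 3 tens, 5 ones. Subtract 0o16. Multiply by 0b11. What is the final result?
Convert seventy (English words) → 70 (decimal)
Start: 70
Convert 3 tens, 5 ones (place-value notation) → 3×10 + 5 = 35 (decimal)
70 - 35 = 35
Convert 0o16 (octal) → 1×8 + 6 = 14 (decimal)
35 - 14 = 21
Convert 0b11 (binary) → 2 + 1 = 3 (decimal)
21 × 3 = 63
63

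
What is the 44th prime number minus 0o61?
The 44th prime number = 193
Convert 0o61 (octal) → 6×8 + 1 = 49 (decimal)
Compute 193 - 49 = 144
144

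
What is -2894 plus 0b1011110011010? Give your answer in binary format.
Convert 0b1011110011010 (binary) → 4096 + 1024 + 512 + 256 + 128 + 16 + 8 + 2 = 6042 (decimal)
Compute -2894 + 6042 = 3148
Convert 3148 (decimal) → 3148 = 2048 + 1024 + 64 + 8 + 4 → 0b110001001100 (binary)
0b110001001100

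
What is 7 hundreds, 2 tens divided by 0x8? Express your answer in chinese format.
Convert 7 hundreds, 2 tens (place-value notation) → 7×100 + 2×10 = 720 (decimal)
Convert 0x8 (hexadecimal) → 8 (decimal)
Compute 720 ÷ 8 = 90
Convert 90 (decimal) → 90 = 9×10 → 九十 (Chinese numeral)
九十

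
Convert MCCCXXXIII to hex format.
Convert MCCCXXXIII (Roman numeral) → 1000 + 100 + 100 + 100 + 10 + 10 + 10 + 1 + 1 + 1 = 1333 (decimal)
Convert 1333 (decimal) → 1333 = 5×256 + 3×16 + 5 → 0x535 (hexadecimal)
0x535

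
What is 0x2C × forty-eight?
Convert 0x2C (hexadecimal) → 2×16 + 12 = 44 (decimal)
Convert forty-eight (English words) → 48 (decimal)
Compute 44 × 48 = 2112
2112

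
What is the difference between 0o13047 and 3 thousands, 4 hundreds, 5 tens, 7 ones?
Convert 0o13047 (octal) → 1×4096 + 3×512 + 4×8 + 7 = 5671 (decimal)
Convert 3 thousands, 4 hundreds, 5 tens, 7 ones (place-value notation) → 3×1000 + 4×100 + 5×10 + 7 = 3457 (decimal)
Difference: |5671 - 3457| = 2214
2214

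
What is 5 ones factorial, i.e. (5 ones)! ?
Convert 5 ones (place-value notation) → 5 (decimal)
Compute 5! = 120
120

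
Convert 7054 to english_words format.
Convert 7054 (decimal) → 7054 = 7×1000 + 54 → seven thousand fifty-four (English words)
seven thousand fifty-four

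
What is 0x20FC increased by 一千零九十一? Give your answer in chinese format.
Convert 0x20FC (hexadecimal) → 2×4096 + 15×16 + 12 = 8444 (decimal)
Convert 一千零九十一 (Chinese numeral) → 1×1000 + 9×10 + 1 = 1091 (decimal)
Compute 8444 + 1091 = 9535
Convert 9535 (decimal) → 9535 = 9×1000 + 5×100 + 3×10 + 5 → 九千五百三十五 (Chinese numeral)
九千五百三十五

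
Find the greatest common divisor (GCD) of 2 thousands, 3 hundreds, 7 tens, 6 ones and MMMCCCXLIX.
Convert 2 thousands, 3 hundreds, 7 tens, 6 ones (place-value notation) → 2×1000 + 3×100 + 7×10 + 6 = 2376 (decimal)
Convert MMMCCCXLIX (Roman numeral) → 1000 + 1000 + 1000 + 100 + 100 + 100 + 40 + 9 = 3349 (decimal)
Compute gcd(2376, 3349) = 1
1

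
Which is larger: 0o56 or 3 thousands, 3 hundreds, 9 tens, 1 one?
Convert 0o56 (octal) → 5×8 + 6 = 46 (decimal)
Convert 3 thousands, 3 hundreds, 9 tens, 1 one (place-value notation) → 3×1000 + 3×100 + 9×10 + 1 = 3391 (decimal)
Compare 46 vs 3391: larger = 3391
3391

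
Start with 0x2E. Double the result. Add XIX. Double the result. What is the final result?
Convert 0x2E (hexadecimal) → 2×16 + 14 = 46 (decimal)
Start: 46
46 × 2 = 92
Convert XIX (Roman numeral) → 10 + 9 = 19 (decimal)
92 + 19 = 111
111 × 2 = 222
222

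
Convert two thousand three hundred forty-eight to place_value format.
Convert two thousand three hundred forty-eight (English words) → 2×1000 + 3×100 + 48 = 2348 (decimal)
Convert 2348 (decimal) → 2348 = 2×1000 + 3×100 + 4×10 + 8 → 2 thousands, 3 hundreds, 4 tens, 8 ones (place-value notation)
2 thousands, 3 hundreds, 4 tens, 8 ones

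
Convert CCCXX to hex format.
Convert CCCXX (Roman numeral) → 100 + 100 + 100 + 10 + 10 = 320 (decimal)
Convert 320 (decimal) → 320 = 1×256 + 4×16 → 0x140 (hexadecimal)
0x140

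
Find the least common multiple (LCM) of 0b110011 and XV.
Convert 0b110011 (binary) → 32 + 16 + 2 + 1 = 51 (decimal)
Convert XV (Roman numeral) → 10 + 5 = 15 (decimal)
Compute lcm(51, 15) = 255
255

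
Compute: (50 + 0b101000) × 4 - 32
Convert 0b101000 (binary) → 32 + 8 = 40 (decimal)
Expression in decimal: (50 + 40) × 4 - 32
Parentheses first: 50 + 40 = 90
Multiply: 90 × 4 = 360
Subtract: 360 - 32 = 328
328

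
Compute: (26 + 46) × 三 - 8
Convert 三 (Chinese numeral) → 3 (decimal)
Expression in decimal: (26 + 46) × 3 - 8
Parentheses first: 26 + 46 = 72
Multiply: 72 × 3 = 216
Subtract: 216 - 8 = 208
208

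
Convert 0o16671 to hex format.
Convert 0o16671 (octal) → 1×4096 + 6×512 + 6×64 + 7×8 + 1 = 7609 (decimal)
Convert 7609 (decimal) → 7609 = 1×4096 + 13×256 + 11×16 + 9 → 0x1DB9 (hexadecimal)
0x1DB9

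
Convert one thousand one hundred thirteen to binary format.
Convert one thousand one hundred thirteen (English words) → 1×1000 + 1×100 + 13 = 1113 (decimal)
Convert 1113 (decimal) → 1113 = 1024 + 64 + 16 + 8 + 1 → 0b10001011001 (binary)
0b10001011001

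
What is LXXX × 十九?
Convert LXXX (Roman numeral) → 50 + 10 + 10 + 10 = 80 (decimal)
Convert 十九 (Chinese numeral) → 1×10 + 9 = 19 (decimal)
Compute 80 × 19 = 1520
1520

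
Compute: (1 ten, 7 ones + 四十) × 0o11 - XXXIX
Convert 1 ten, 7 ones (place-value notation) → 1×10 + 7 = 17 (decimal)
Convert 四十 (Chinese numeral) → 4×10 = 40 (decimal)
Convert 0o11 (octal) → 1×8 + 1 = 9 (decimal)
Convert XXXIX (Roman numeral) → 10 + 10 + 10 + 9 = 39 (decimal)
Expression in decimal: (17 + 40) × 9 - 39
Parentheses first: 17 + 40 = 57
Multiply: 57 × 9 = 513
Subtract: 513 - 39 = 474
474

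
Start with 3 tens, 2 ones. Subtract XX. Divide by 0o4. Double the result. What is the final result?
Convert 3 tens, 2 ones (place-value notation) → 3×10 + 2 = 32 (decimal)
Start: 32
Convert XX (Roman numeral) → 10 + 10 = 20 (decimal)
32 - 20 = 12
Convert 0o4 (octal) → 4 (decimal)
12 ÷ 4 = 3
3 × 2 = 6
6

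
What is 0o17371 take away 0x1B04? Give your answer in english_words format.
Convert 0o17371 (octal) → 1×4096 + 7×512 + 3×64 + 7×8 + 1 = 7929 (decimal)
Convert 0x1B04 (hexadecimal) → 1×4096 + 11×256 + 4 = 6916 (decimal)
Compute 7929 - 6916 = 1013
Convert 1013 (decimal) → 1013 = 1×1000 + 13 → one thousand thirteen (English words)
one thousand thirteen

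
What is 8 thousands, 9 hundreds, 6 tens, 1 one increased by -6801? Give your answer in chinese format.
Convert 8 thousands, 9 hundreds, 6 tens, 1 one (place-value notation) → 8×1000 + 9×100 + 6×10 + 1 = 8961 (decimal)
Compute 8961 + -6801 = 2160
Convert 2160 (decimal) → 2160 = 2×1000 + 1×100 + 6×10 → 二千一百六十 (Chinese numeral)
二千一百六十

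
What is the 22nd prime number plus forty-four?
The 22nd prime number = 79
Convert forty-four (English words) → 44 (decimal)
Compute 79 + 44 = 123
123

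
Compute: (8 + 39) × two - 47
Convert two (English words) → 2 (decimal)
Expression in decimal: (8 + 39) × 2 - 47
Parentheses first: 8 + 39 = 47
Multiply: 47 × 2 = 94
Subtract: 94 - 47 = 47
47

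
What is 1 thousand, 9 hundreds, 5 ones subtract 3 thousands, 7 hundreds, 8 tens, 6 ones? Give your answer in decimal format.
Convert 1 thousand, 9 hundreds, 5 ones (place-value notation) → 1×1000 + 9×100 + 5 = 1905 (decimal)
Convert 3 thousands, 7 hundreds, 8 tens, 6 ones (place-value notation) → 3×1000 + 7×100 + 8×10 + 6 = 3786 (decimal)
Compute 1905 - 3786 = -1881
-1881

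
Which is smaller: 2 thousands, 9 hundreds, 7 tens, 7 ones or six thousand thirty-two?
Convert 2 thousands, 9 hundreds, 7 tens, 7 ones (place-value notation) → 2×1000 + 9×100 + 7×10 + 7 = 2977 (decimal)
Convert six thousand thirty-two (English words) → 6×1000 + 32 = 6032 (decimal)
Compare 2977 vs 6032: smaller = 2977
2977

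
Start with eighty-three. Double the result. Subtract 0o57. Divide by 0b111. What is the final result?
Convert eighty-three (English words) → 83 (decimal)
Start: 83
83 × 2 = 166
Convert 0o57 (octal) → 5×8 + 7 = 47 (decimal)
166 - 47 = 119
Convert 0b111 (binary) → 4 + 2 + 1 = 7 (decimal)
119 ÷ 7 = 17
17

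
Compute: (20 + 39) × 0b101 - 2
Convert 0b101 (binary) → 4 + 1 = 5 (decimal)
Expression in decimal: (20 + 39) × 5 - 2
Parentheses first: 20 + 39 = 59
Multiply: 59 × 5 = 295
Subtract: 295 - 2 = 293
293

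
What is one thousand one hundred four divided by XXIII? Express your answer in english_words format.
Convert one thousand one hundred four (English words) → 1×1000 + 1×100 + 4 = 1104 (decimal)
Convert XXIII (Roman numeral) → 10 + 10 + 1 + 1 + 1 = 23 (decimal)
Compute 1104 ÷ 23 = 48
Convert 48 (decimal) → forty-eight (English words)
forty-eight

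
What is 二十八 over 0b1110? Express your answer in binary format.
Convert 二十八 (Chinese numeral) → 2×10 + 8 = 28 (decimal)
Convert 0b1110 (binary) → 8 + 4 + 2 = 14 (decimal)
Compute 28 ÷ 14 = 2
Convert 2 (decimal) → 0b10 (binary)
0b10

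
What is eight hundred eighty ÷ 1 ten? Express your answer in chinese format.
Convert eight hundred eighty (English words) → 8×100 + 80 = 880 (decimal)
Convert 1 ten (place-value notation) → 1×10 = 10 (decimal)
Compute 880 ÷ 10 = 88
Convert 88 (decimal) → 88 = 8×10 + 8 → 八十八 (Chinese numeral)
八十八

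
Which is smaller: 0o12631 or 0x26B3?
Convert 0o12631 (octal) → 1×4096 + 2×512 + 6×64 + 3×8 + 1 = 5529 (decimal)
Convert 0x26B3 (hexadecimal) → 2×4096 + 6×256 + 11×16 + 3 = 9907 (decimal)
Compare 5529 vs 9907: smaller = 5529
5529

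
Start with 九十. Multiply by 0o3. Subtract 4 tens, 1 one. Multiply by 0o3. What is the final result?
Convert 九十 (Chinese numeral) → 9×10 = 90 (decimal)
Start: 90
Convert 0o3 (octal) → 3 (decimal)
90 × 3 = 270
Convert 4 tens, 1 one (place-value notation) → 4×10 + 1 = 41 (decimal)
270 - 41 = 229
Convert 0o3 (octal) → 3 (decimal)
229 × 3 = 687
687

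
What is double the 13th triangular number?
The 13th triangular number = 13×14/2 = 91
Compute 91 × 2 = 182
182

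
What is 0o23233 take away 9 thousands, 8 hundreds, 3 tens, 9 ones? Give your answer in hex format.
Convert 0o23233 (octal) → 2×4096 + 3×512 + 2×64 + 3×8 + 3 = 9883 (decimal)
Convert 9 thousands, 8 hundreds, 3 tens, 9 ones (place-value notation) → 9×1000 + 8×100 + 3×10 + 9 = 9839 (decimal)
Compute 9883 - 9839 = 44
Convert 44 (decimal) → 44 = 2×16 + 12 → 0x2C (hexadecimal)
0x2C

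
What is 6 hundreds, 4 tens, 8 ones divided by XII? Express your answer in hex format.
Convert 6 hundreds, 4 tens, 8 ones (place-value notation) → 6×100 + 4×10 + 8 = 648 (decimal)
Convert XII (Roman numeral) → 10 + 1 + 1 = 12 (decimal)
Compute 648 ÷ 12 = 54
Convert 54 (decimal) → 54 = 3×16 + 6 → 0x36 (hexadecimal)
0x36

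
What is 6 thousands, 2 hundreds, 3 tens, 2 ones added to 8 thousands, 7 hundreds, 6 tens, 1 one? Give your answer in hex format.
Convert 6 thousands, 2 hundreds, 3 tens, 2 ones (place-value notation) → 6×1000 + 2×100 + 3×10 + 2 = 6232 (decimal)
Convert 8 thousands, 7 hundreds, 6 tens, 1 one (place-value notation) → 8×1000 + 7×100 + 6×10 + 1 = 8761 (decimal)
Compute 6232 + 8761 = 14993
Convert 14993 (decimal) → 14993 = 3×4096 + 10×256 + 9×16 + 1 → 0x3A91 (hexadecimal)
0x3A91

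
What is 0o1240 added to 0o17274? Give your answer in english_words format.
Convert 0o1240 (octal) → 1×512 + 2×64 + 4×8 = 672 (decimal)
Convert 0o17274 (octal) → 1×4096 + 7×512 + 2×64 + 7×8 + 4 = 7868 (decimal)
Compute 672 + 7868 = 8540
Convert 8540 (decimal) → 8540 = 8×1000 + 5×100 + 40 → eight thousand five hundred forty (English words)
eight thousand five hundred forty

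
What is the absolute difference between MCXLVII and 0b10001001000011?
Convert MCXLVII (Roman numeral) → 1000 + 100 + 40 + 5 + 1 + 1 = 1147 (decimal)
Convert 0b10001001000011 (binary) → 8192 + 512 + 64 + 2 + 1 = 8771 (decimal)
Compute |1147 - 8771| = 7624
7624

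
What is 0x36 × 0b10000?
Convert 0x36 (hexadecimal) → 3×16 + 6 = 54 (decimal)
Convert 0b10000 (binary) → 16 (decimal)
Compute 54 × 16 = 864
864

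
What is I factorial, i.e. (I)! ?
Convert I (Roman numeral) → 1 (decimal)
Compute 1! = 1
1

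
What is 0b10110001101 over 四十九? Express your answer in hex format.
Convert 0b10110001101 (binary) → 1024 + 256 + 128 + 8 + 4 + 1 = 1421 (decimal)
Convert 四十九 (Chinese numeral) → 4×10 + 9 = 49 (decimal)
Compute 1421 ÷ 49 = 29
Convert 29 (decimal) → 29 = 1×16 + 13 → 0x1D (hexadecimal)
0x1D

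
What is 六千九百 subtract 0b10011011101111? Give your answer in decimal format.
Convert 六千九百 (Chinese numeral) → 6×1000 + 9×100 = 6900 (decimal)
Convert 0b10011011101111 (binary) → 8192 + 1024 + 512 + 128 + 64 + 32 + 8 + 4 + 2 + 1 = 9967 (decimal)
Compute 6900 - 9967 = -3067
-3067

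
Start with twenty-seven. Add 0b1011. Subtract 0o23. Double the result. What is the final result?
Convert twenty-seven (English words) → 27 (decimal)
Start: 27
Convert 0b1011 (binary) → 8 + 2 + 1 = 11 (decimal)
27 + 11 = 38
Convert 0o23 (octal) → 2×8 + 3 = 19 (decimal)
38 - 19 = 19
19 × 2 = 38
38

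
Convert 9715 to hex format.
Convert 9715 (decimal) → 9715 = 2×4096 + 5×256 + 15×16 + 3 → 0x25F3 (hexadecimal)
0x25F3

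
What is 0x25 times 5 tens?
Convert 0x25 (hexadecimal) → 2×16 + 5 = 37 (decimal)
Convert 5 tens (place-value notation) → 5×10 = 50 (decimal)
Compute 37 × 50 = 1850
1850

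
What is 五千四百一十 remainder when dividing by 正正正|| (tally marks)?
Convert 五千四百一十 (Chinese numeral) → 5×1000 + 4×100 + 1×10 = 5410 (decimal)
Convert 正正正|| (tally marks) → 5 + 5 + 5 + 2 = 17 (decimal)
Compute 5410 mod 17 = 4
4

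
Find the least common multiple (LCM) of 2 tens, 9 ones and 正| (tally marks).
Convert 2 tens, 9 ones (place-value notation) → 2×10 + 9 = 29 (decimal)
Convert 正| (tally marks) → 5 + 1 = 6 (decimal)
Compute lcm(29, 6) = 174
174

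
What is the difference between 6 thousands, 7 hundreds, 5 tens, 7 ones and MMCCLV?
Convert 6 thousands, 7 hundreds, 5 tens, 7 ones (place-value notation) → 6×1000 + 7×100 + 5×10 + 7 = 6757 (decimal)
Convert MMCCLV (Roman numeral) → 1000 + 1000 + 100 + 100 + 50 + 5 = 2255 (decimal)
Difference: |6757 - 2255| = 4502
4502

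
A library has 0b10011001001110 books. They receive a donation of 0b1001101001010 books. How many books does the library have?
Convert 0b10011001001110 (binary) → 8192 + 1024 + 512 + 64 + 8 + 4 + 2 = 9806 (decimal)
Convert 0b1001101001010 (binary) → 4096 + 512 + 256 + 64 + 8 + 2 = 4938 (decimal)
Compute 9806 + 4938 = 14744
14744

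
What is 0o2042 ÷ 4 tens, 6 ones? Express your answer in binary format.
Convert 0o2042 (octal) → 2×512 + 4×8 + 2 = 1058 (decimal)
Convert 4 tens, 6 ones (place-value notation) → 4×10 + 6 = 46 (decimal)
Compute 1058 ÷ 46 = 23
Convert 23 (decimal) → 23 = 16 + 4 + 2 + 1 → 0b10111 (binary)
0b10111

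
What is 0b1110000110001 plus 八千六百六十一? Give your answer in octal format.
Convert 0b1110000110001 (binary) → 4096 + 2048 + 1024 + 32 + 16 + 1 = 7217 (decimal)
Convert 八千六百六十一 (Chinese numeral) → 8×1000 + 6×100 + 6×10 + 1 = 8661 (decimal)
Compute 7217 + 8661 = 15878
Convert 15878 (decimal) → 15878 = 3×4096 + 7×512 + 6 → 0o37006 (octal)
0o37006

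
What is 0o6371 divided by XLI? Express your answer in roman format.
Convert 0o6371 (octal) → 6×512 + 3×64 + 7×8 + 1 = 3321 (decimal)
Convert XLI (Roman numeral) → 40 + 1 = 41 (decimal)
Compute 3321 ÷ 41 = 81
Convert 81 (decimal) → 81 = 50 + 10 + 10 + 10 + 1 → LXXXI (Roman numeral)
LXXXI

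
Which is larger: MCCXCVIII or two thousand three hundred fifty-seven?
Convert MCCXCVIII (Roman numeral) → 1000 + 100 + 100 + 90 + 5 + 1 + 1 + 1 = 1298 (decimal)
Convert two thousand three hundred fifty-seven (English words) → 2×1000 + 3×100 + 57 = 2357 (decimal)
Compare 1298 vs 2357: larger = 2357
2357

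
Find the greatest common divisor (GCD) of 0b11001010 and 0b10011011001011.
Convert 0b11001010 (binary) → 128 + 64 + 8 + 2 = 202 (decimal)
Convert 0b10011011001011 (binary) → 8192 + 1024 + 512 + 128 + 64 + 8 + 2 + 1 = 9931 (decimal)
Compute gcd(202, 9931) = 1
1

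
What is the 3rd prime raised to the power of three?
Convert the 3rd prime (prime index) → 5 (decimal)
Convert three (English words) → 3 (decimal)
Compute 5 ^ 3 = 125
125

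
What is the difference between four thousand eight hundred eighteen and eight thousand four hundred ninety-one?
Convert four thousand eight hundred eighteen (English words) → 4×1000 + 8×100 + 18 = 4818 (decimal)
Convert eight thousand four hundred ninety-one (English words) → 8×1000 + 4×100 + 91 = 8491 (decimal)
Difference: |4818 - 8491| = 3673
3673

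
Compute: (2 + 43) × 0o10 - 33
Convert 0o10 (octal) → 1×8 = 8 (decimal)
Expression in decimal: (2 + 43) × 8 - 33
Parentheses first: 2 + 43 = 45
Multiply: 45 × 8 = 360
Subtract: 360 - 33 = 327
327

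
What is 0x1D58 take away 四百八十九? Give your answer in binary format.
Convert 0x1D58 (hexadecimal) → 1×4096 + 13×256 + 5×16 + 8 = 7512 (decimal)
Convert 四百八十九 (Chinese numeral) → 4×100 + 8×10 + 9 = 489 (decimal)
Compute 7512 - 489 = 7023
Convert 7023 (decimal) → 7023 = 4096 + 2048 + 512 + 256 + 64 + 32 + 8 + 4 + 2 + 1 → 0b1101101101111 (binary)
0b1101101101111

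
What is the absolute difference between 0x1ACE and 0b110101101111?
Convert 0x1ACE (hexadecimal) → 1×4096 + 10×256 + 12×16 + 14 = 6862 (decimal)
Convert 0b110101101111 (binary) → 2048 + 1024 + 256 + 64 + 32 + 8 + 4 + 2 + 1 = 3439 (decimal)
Compute |6862 - 3439| = 3423
3423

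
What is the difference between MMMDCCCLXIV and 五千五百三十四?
Convert MMMDCCCLXIV (Roman numeral) → 1000 + 1000 + 1000 + 500 + 100 + 100 + 100 + 50 + 10 + 4 = 3864 (decimal)
Convert 五千五百三十四 (Chinese numeral) → 5×1000 + 5×100 + 3×10 + 4 = 5534 (decimal)
Difference: |3864 - 5534| = 1670
1670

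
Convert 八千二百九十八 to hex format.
Convert 八千二百九十八 (Chinese numeral) → 8×1000 + 2×100 + 9×10 + 8 = 8298 (decimal)
Convert 8298 (decimal) → 8298 = 2×4096 + 6×16 + 10 → 0x206A (hexadecimal)
0x206A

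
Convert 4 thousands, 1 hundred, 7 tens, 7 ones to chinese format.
Convert 4 thousands, 1 hundred, 7 tens, 7 ones (place-value notation) → 4×1000 + 1×100 + 7×10 + 7 = 4177 (decimal)
Convert 4177 (decimal) → 4177 = 4×1000 + 1×100 + 7×10 + 7 → 四千一百七十七 (Chinese numeral)
四千一百七十七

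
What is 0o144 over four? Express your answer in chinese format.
Convert 0o144 (octal) → 1×64 + 4×8 + 4 = 100 (decimal)
Convert four (English words) → 4 (decimal)
Compute 100 ÷ 4 = 25
Convert 25 (decimal) → 25 = 2×10 + 5 → 二十五 (Chinese numeral)
二十五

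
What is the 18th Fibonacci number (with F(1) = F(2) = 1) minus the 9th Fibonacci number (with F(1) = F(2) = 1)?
The 18th Fibonacci number (with F(1) = F(2) = 1) = 2584
Convert the 9th Fibonacci number (with F(1) = F(2) = 1) (Fibonacci index) → 1, 1, 2, 3, 5, 8, 13, 21, 34 → 34 (decimal)
Compute 2584 - 34 = 2550
2550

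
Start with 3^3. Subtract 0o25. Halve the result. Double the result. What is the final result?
Convert 3^3 (power) → 27 (decimal)
Start: 27
Convert 0o25 (octal) → 2×8 + 5 = 21 (decimal)
27 - 21 = 6
6 ÷ 2 = 3
3 × 2 = 6
6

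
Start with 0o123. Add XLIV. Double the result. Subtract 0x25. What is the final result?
Convert 0o123 (octal) → 1×64 + 2×8 + 3 = 83 (decimal)
Start: 83
Convert XLIV (Roman numeral) → 40 + 4 = 44 (decimal)
83 + 44 = 127
127 × 2 = 254
Convert 0x25 (hexadecimal) → 2×16 + 5 = 37 (decimal)
254 - 37 = 217
217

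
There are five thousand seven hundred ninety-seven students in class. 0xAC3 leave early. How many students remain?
Convert five thousand seven hundred ninety-seven (English words) → 5×1000 + 7×100 + 97 = 5797 (decimal)
Convert 0xAC3 (hexadecimal) → 10×256 + 12×16 + 3 = 2755 (decimal)
Compute 5797 - 2755 = 3042
3042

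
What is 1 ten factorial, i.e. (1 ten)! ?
Convert 1 ten (place-value notation) → 1×10 = 10 (decimal)
Compute 10! = 3628800
3628800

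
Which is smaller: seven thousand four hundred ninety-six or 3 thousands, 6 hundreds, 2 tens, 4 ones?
Convert seven thousand four hundred ninety-six (English words) → 7×1000 + 4×100 + 96 = 7496 (decimal)
Convert 3 thousands, 6 hundreds, 2 tens, 4 ones (place-value notation) → 3×1000 + 6×100 + 2×10 + 4 = 3624 (decimal)
Compare 7496 vs 3624: smaller = 3624
3624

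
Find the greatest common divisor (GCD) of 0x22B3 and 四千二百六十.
Convert 0x22B3 (hexadecimal) → 2×4096 + 2×256 + 11×16 + 3 = 8883 (decimal)
Convert 四千二百六十 (Chinese numeral) → 4×1000 + 2×100 + 6×10 = 4260 (decimal)
Compute gcd(8883, 4260) = 3
3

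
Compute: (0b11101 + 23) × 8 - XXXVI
Convert 0b11101 (binary) → 16 + 8 + 4 + 1 = 29 (decimal)
Convert XXXVI (Roman numeral) → 10 + 10 + 10 + 5 + 1 = 36 (decimal)
Expression in decimal: (29 + 23) × 8 - 36
Parentheses first: 29 + 23 = 52
Multiply: 52 × 8 = 416
Subtract: 416 - 36 = 380
380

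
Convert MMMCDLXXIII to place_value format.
Convert MMMCDLXXIII (Roman numeral) → 1000 + 1000 + 1000 + 400 + 50 + 10 + 10 + 1 + 1 + 1 = 3473 (decimal)
Convert 3473 (decimal) → 3473 = 3×1000 + 4×100 + 7×10 + 3 → 3 thousands, 4 hundreds, 7 tens, 3 ones (place-value notation)
3 thousands, 4 hundreds, 7 tens, 3 ones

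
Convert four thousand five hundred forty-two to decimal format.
Convert four thousand five hundred forty-two (English words) → 4×1000 + 5×100 + 42 = 4542 (decimal)
4542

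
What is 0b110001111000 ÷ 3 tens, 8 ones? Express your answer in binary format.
Convert 0b110001111000 (binary) → 2048 + 1024 + 64 + 32 + 16 + 8 = 3192 (decimal)
Convert 3 tens, 8 ones (place-value notation) → 3×10 + 8 = 38 (decimal)
Compute 3192 ÷ 38 = 84
Convert 84 (decimal) → 84 = 64 + 16 + 4 → 0b1010100 (binary)
0b1010100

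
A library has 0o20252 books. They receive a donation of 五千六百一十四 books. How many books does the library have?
Convert 0o20252 (octal) → 2×4096 + 2×64 + 5×8 + 2 = 8362 (decimal)
Convert 五千六百一十四 (Chinese numeral) → 5×1000 + 6×100 + 1×10 + 4 = 5614 (decimal)
Compute 8362 + 5614 = 13976
13976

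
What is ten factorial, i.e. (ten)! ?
Convert ten (English words) → 10 (decimal)
Compute 10! = 3628800
3628800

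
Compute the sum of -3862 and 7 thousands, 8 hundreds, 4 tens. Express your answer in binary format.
Convert 7 thousands, 8 hundreds, 4 tens (place-value notation) → 7×1000 + 8×100 + 4×10 = 7840 (decimal)
Compute -3862 + 7840 = 3978
Convert 3978 (decimal) → 3978 = 2048 + 1024 + 512 + 256 + 128 + 8 + 2 → 0b111110001010 (binary)
0b111110001010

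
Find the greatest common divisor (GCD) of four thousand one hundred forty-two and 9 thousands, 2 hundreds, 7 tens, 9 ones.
Convert four thousand one hundred forty-two (English words) → 4×1000 + 1×100 + 42 = 4142 (decimal)
Convert 9 thousands, 2 hundreds, 7 tens, 9 ones (place-value notation) → 9×1000 + 2×100 + 7×10 + 9 = 9279 (decimal)
Compute gcd(4142, 9279) = 1
1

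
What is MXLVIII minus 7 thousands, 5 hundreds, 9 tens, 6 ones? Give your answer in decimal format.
Convert MXLVIII (Roman numeral) → 1000 + 40 + 5 + 1 + 1 + 1 = 1048 (decimal)
Convert 7 thousands, 5 hundreds, 9 tens, 6 ones (place-value notation) → 7×1000 + 5×100 + 9×10 + 6 = 7596 (decimal)
Compute 1048 - 7596 = -6548
-6548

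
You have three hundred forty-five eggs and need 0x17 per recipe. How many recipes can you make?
Convert three hundred forty-five (English words) → 3×100 + 45 = 345 (decimal)
Convert 0x17 (hexadecimal) → 1×16 + 7 = 23 (decimal)
Compute 345 ÷ 23 = 15
15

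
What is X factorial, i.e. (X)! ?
Convert X (Roman numeral) → 10 (decimal)
Compute 10! = 3628800
3628800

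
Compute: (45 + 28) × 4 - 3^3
Convert 3^3 (power) → 27 (decimal)
Expression in decimal: (45 + 28) × 4 - 27
Parentheses first: 45 + 28 = 73
Multiply: 73 × 4 = 292
Subtract: 292 - 27 = 265
265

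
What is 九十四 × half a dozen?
Convert 九十四 (Chinese numeral) → 9×10 + 4 = 94 (decimal)
Convert half a dozen (colloquial) → 6 (decimal)
Compute 94 × 6 = 564
564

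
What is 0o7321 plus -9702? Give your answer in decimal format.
Convert 0o7321 (octal) → 7×512 + 3×64 + 2×8 + 1 = 3793 (decimal)
Compute 3793 + -9702 = -5909
-5909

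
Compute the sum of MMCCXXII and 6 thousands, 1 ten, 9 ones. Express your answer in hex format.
Convert MMCCXXII (Roman numeral) → 1000 + 1000 + 100 + 100 + 10 + 10 + 1 + 1 = 2222 (decimal)
Convert 6 thousands, 1 ten, 9 ones (place-value notation) → 6×1000 + 1×10 + 9 = 6019 (decimal)
Compute 2222 + 6019 = 8241
Convert 8241 (decimal) → 8241 = 2×4096 + 3×16 + 1 → 0x2031 (hexadecimal)
0x2031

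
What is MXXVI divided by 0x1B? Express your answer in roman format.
Convert MXXVI (Roman numeral) → 1000 + 10 + 10 + 5 + 1 = 1026 (decimal)
Convert 0x1B (hexadecimal) → 1×16 + 11 = 27 (decimal)
Compute 1026 ÷ 27 = 38
Convert 38 (decimal) → 38 = 10 + 10 + 10 + 5 + 1 + 1 + 1 → XXXVIII (Roman numeral)
XXXVIII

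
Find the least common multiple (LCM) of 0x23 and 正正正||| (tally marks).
Convert 0x23 (hexadecimal) → 2×16 + 3 = 35 (decimal)
Convert 正正正||| (tally marks) → 5 + 5 + 5 + 3 = 18 (decimal)
Compute lcm(35, 18) = 630
630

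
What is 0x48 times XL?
Convert 0x48 (hexadecimal) → 4×16 + 8 = 72 (decimal)
Convert XL (Roman numeral) → 40 (decimal)
Compute 72 × 40 = 2880
2880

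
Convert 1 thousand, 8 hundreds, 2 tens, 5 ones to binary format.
Convert 1 thousand, 8 hundreds, 2 tens, 5 ones (place-value notation) → 1×1000 + 8×100 + 2×10 + 5 = 1825 (decimal)
Convert 1825 (decimal) → 1825 = 1024 + 512 + 256 + 32 + 1 → 0b11100100001 (binary)
0b11100100001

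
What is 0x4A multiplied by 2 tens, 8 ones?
Convert 0x4A (hexadecimal) → 4×16 + 10 = 74 (decimal)
Convert 2 tens, 8 ones (place-value notation) → 2×10 + 8 = 28 (decimal)
Compute 74 × 28 = 2072
2072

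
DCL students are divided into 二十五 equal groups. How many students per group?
Convert DCL (Roman numeral) → 500 + 100 + 50 = 650 (decimal)
Convert 二十五 (Chinese numeral) → 2×10 + 5 = 25 (decimal)
Compute 650 ÷ 25 = 26
26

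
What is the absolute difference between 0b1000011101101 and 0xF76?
Convert 0b1000011101101 (binary) → 4096 + 128 + 64 + 32 + 8 + 4 + 1 = 4333 (decimal)
Convert 0xF76 (hexadecimal) → 15×256 + 7×16 + 6 = 3958 (decimal)
Compute |4333 - 3958| = 375
375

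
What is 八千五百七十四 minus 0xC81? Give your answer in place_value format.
Convert 八千五百七十四 (Chinese numeral) → 8×1000 + 5×100 + 7×10 + 4 = 8574 (decimal)
Convert 0xC81 (hexadecimal) → 12×256 + 8×16 + 1 = 3201 (decimal)
Compute 8574 - 3201 = 5373
Convert 5373 (decimal) → 5373 = 5×1000 + 3×100 + 7×10 + 3 → 5 thousands, 3 hundreds, 7 tens, 3 ones (place-value notation)
5 thousands, 3 hundreds, 7 tens, 3 ones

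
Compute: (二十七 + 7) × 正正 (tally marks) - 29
Convert 二十七 (Chinese numeral) → 2×10 + 7 = 27 (decimal)
Convert 正正 (tally marks) → 5 + 5 = 10 (decimal)
Expression in decimal: (27 + 7) × 10 - 29
Parentheses first: 27 + 7 = 34
Multiply: 34 × 10 = 340
Subtract: 340 - 29 = 311
311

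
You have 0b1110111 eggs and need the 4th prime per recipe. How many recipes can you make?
Convert 0b1110111 (binary) → 64 + 32 + 16 + 4 + 2 + 1 = 119 (decimal)
Convert the 4th prime (prime index) → 7 (decimal)
Compute 119 ÷ 7 = 17
17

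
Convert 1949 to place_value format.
Convert 1949 (decimal) → 1949 = 1×1000 + 9×100 + 4×10 + 9 → 1 thousand, 9 hundreds, 4 tens, 9 ones (place-value notation)
1 thousand, 9 hundreds, 4 tens, 9 ones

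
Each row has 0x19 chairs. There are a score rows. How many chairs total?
Convert 0x19 (hexadecimal) → 1×16 + 9 = 25 (decimal)
Convert a score (colloquial) → 20 (decimal)
Compute 25 × 20 = 500
500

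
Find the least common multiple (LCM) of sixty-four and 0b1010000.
Convert sixty-four (English words) → 64 (decimal)
Convert 0b1010000 (binary) → 64 + 16 = 80 (decimal)
Compute lcm(64, 80) = 320
320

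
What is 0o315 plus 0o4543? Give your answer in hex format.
Convert 0o315 (octal) → 3×64 + 1×8 + 5 = 205 (decimal)
Convert 0o4543 (octal) → 4×512 + 5×64 + 4×8 + 3 = 2403 (decimal)
Compute 205 + 2403 = 2608
Convert 2608 (decimal) → 2608 = 10×256 + 3×16 → 0xA30 (hexadecimal)
0xA30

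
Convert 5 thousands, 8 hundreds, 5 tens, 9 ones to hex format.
Convert 5 thousands, 8 hundreds, 5 tens, 9 ones (place-value notation) → 5×1000 + 8×100 + 5×10 + 9 = 5859 (decimal)
Convert 5859 (decimal) → 5859 = 1×4096 + 6×256 + 14×16 + 3 → 0x16E3 (hexadecimal)
0x16E3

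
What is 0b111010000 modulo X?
Convert 0b111010000 (binary) → 256 + 128 + 64 + 16 = 464 (decimal)
Convert X (Roman numeral) → 10 (decimal)
Compute 464 mod 10 = 4
4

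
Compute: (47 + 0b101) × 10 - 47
Convert 0b101 (binary) → 4 + 1 = 5 (decimal)
Expression in decimal: (47 + 5) × 10 - 47
Parentheses first: 47 + 5 = 52
Multiply: 52 × 10 = 520
Subtract: 520 - 47 = 473
473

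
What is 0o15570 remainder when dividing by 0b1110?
Convert 0o15570 (octal) → 1×4096 + 5×512 + 5×64 + 7×8 = 7032 (decimal)
Convert 0b1110 (binary) → 8 + 4 + 2 = 14 (decimal)
Compute 7032 mod 14 = 4
4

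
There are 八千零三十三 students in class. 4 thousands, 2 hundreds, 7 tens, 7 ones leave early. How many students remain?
Convert 八千零三十三 (Chinese numeral) → 8×1000 + 3×10 + 3 = 8033 (decimal)
Convert 4 thousands, 2 hundreds, 7 tens, 7 ones (place-value notation) → 4×1000 + 2×100 + 7×10 + 7 = 4277 (decimal)
Compute 8033 - 4277 = 3756
3756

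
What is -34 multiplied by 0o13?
Convert 0o13 (octal) → 1×8 + 3 = 11 (decimal)
Compute -34 × 11 = -374
-374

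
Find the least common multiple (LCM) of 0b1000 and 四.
Convert 0b1000 (binary) → 8 (decimal)
Convert 四 (Chinese numeral) → 4 (decimal)
Compute lcm(8, 4) = 8
8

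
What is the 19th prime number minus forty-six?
The 19th prime number = 67
Convert forty-six (English words) → 46 (decimal)
Compute 67 - 46 = 21
21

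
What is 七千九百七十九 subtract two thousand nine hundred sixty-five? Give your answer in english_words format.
Convert 七千九百七十九 (Chinese numeral) → 7×1000 + 9×100 + 7×10 + 9 = 7979 (decimal)
Convert two thousand nine hundred sixty-five (English words) → 2×1000 + 9×100 + 65 = 2965 (decimal)
Compute 7979 - 2965 = 5014
Convert 5014 (decimal) → 5014 = 5×1000 + 14 → five thousand fourteen (English words)
five thousand fourteen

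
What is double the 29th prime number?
The 29th prime number = 109
Compute 109 × 2 = 218
218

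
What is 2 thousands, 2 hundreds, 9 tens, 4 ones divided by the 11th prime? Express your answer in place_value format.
Convert 2 thousands, 2 hundreds, 9 tens, 4 ones (place-value notation) → 2×1000 + 2×100 + 9×10 + 4 = 2294 (decimal)
Convert the 11th prime (prime index) → 31 (decimal)
Compute 2294 ÷ 31 = 74
Convert 74 (decimal) → 74 = 7×10 + 4 → 7 tens, 4 ones (place-value notation)
7 tens, 4 ones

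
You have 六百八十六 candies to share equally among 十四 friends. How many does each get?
Convert 六百八十六 (Chinese numeral) → 6×100 + 8×10 + 6 = 686 (decimal)
Convert 十四 (Chinese numeral) → 1×10 + 4 = 14 (decimal)
Compute 686 ÷ 14 = 49
49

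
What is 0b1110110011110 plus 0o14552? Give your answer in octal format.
Convert 0b1110110011110 (binary) → 4096 + 2048 + 1024 + 256 + 128 + 16 + 8 + 4 + 2 = 7582 (decimal)
Convert 0o14552 (octal) → 1×4096 + 4×512 + 5×64 + 5×8 + 2 = 6506 (decimal)
Compute 7582 + 6506 = 14088
Convert 14088 (decimal) → 14088 = 3×4096 + 3×512 + 4×64 + 1×8 → 0o33410 (octal)
0o33410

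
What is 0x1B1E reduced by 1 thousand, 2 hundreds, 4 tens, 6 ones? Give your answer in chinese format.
Convert 0x1B1E (hexadecimal) → 1×4096 + 11×256 + 1×16 + 14 = 6942 (decimal)
Convert 1 thousand, 2 hundreds, 4 tens, 6 ones (place-value notation) → 1×1000 + 2×100 + 4×10 + 6 = 1246 (decimal)
Compute 6942 - 1246 = 5696
Convert 5696 (decimal) → 5696 = 5×1000 + 6×100 + 9×10 + 6 → 五千六百九十六 (Chinese numeral)
五千六百九十六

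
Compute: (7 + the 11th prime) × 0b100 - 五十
Convert the 11th prime (prime index) → 31 (decimal)
Convert 0b100 (binary) → 4 (decimal)
Convert 五十 (Chinese numeral) → 5×10 = 50 (decimal)
Expression in decimal: (7 + 31) × 4 - 50
Parentheses first: 7 + 31 = 38
Multiply: 38 × 4 = 152
Subtract: 152 - 50 = 102
102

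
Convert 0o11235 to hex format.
Convert 0o11235 (octal) → 1×4096 + 1×512 + 2×64 + 3×8 + 5 = 4765 (decimal)
Convert 4765 (decimal) → 4765 = 1×4096 + 2×256 + 9×16 + 13 → 0x129D (hexadecimal)
0x129D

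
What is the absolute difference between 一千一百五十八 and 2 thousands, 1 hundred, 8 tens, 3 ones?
Convert 一千一百五十八 (Chinese numeral) → 1×1000 + 1×100 + 5×10 + 8 = 1158 (decimal)
Convert 2 thousands, 1 hundred, 8 tens, 3 ones (place-value notation) → 2×1000 + 1×100 + 8×10 + 3 = 2183 (decimal)
Compute |1158 - 2183| = 1025
1025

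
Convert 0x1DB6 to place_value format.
Convert 0x1DB6 (hexadecimal) → 1×4096 + 13×256 + 11×16 + 6 = 7606 (decimal)
Convert 7606 (decimal) → 7606 = 7×1000 + 6×100 + 6 → 7 thousands, 6 hundreds, 6 ones (place-value notation)
7 thousands, 6 hundreds, 6 ones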